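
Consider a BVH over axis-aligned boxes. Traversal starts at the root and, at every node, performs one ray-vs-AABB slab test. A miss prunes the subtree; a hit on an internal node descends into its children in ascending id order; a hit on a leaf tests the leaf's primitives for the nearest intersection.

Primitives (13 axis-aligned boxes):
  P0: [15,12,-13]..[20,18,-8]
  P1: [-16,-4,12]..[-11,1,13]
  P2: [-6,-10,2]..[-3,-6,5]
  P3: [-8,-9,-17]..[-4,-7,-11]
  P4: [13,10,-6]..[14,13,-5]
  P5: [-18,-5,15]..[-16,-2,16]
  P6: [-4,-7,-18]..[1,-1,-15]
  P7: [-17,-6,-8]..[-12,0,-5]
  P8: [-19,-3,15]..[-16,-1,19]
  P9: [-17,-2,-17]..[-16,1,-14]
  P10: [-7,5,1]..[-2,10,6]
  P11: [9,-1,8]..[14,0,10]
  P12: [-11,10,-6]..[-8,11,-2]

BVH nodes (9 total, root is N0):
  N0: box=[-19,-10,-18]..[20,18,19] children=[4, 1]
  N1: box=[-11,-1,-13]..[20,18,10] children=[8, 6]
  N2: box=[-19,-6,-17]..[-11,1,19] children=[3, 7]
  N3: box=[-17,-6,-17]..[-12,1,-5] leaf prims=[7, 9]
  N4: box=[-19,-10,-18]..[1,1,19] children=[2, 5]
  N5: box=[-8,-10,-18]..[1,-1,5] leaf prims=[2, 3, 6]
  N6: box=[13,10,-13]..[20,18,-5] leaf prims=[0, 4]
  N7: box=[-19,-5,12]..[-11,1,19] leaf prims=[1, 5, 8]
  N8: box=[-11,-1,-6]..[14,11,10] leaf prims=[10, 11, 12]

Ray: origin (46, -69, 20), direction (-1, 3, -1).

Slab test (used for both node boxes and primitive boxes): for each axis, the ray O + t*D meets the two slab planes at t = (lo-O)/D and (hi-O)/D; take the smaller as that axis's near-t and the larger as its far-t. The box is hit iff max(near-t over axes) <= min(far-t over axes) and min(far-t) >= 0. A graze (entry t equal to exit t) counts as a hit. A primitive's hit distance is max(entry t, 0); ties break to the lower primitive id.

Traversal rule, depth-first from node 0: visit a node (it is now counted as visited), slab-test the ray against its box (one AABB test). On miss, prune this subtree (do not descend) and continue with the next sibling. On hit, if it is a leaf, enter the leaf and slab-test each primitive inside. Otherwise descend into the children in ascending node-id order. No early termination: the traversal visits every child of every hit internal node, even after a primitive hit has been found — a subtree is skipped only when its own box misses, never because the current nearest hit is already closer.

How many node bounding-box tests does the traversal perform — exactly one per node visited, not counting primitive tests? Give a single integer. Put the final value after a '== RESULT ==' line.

Walk:
N0 x:[26,65] y:[59/3,29] z:[1,38] -> hit [26,29], descend [1, 4]
  N1 x:[26,57] y:[68/3,29] z:[10,33] -> hit [26,29], descend [6, 8]
    N6 x:[26,33] y:[79/3,29] z:[25,33] -> hit [79/3,29] leaf, test {P0@t=28, P4(miss)}
    N8 x:[32,57] y:[68/3,80/3] z:[10,26] -> miss, prune
  N4 x:[45,65] y:[59/3,70/3] z:[1,38] -> miss, prune

5 AABB tests over nodes [0, 1, 6, 8, 4]; 1 leaf entered; closest P0.

== RESULT ==
5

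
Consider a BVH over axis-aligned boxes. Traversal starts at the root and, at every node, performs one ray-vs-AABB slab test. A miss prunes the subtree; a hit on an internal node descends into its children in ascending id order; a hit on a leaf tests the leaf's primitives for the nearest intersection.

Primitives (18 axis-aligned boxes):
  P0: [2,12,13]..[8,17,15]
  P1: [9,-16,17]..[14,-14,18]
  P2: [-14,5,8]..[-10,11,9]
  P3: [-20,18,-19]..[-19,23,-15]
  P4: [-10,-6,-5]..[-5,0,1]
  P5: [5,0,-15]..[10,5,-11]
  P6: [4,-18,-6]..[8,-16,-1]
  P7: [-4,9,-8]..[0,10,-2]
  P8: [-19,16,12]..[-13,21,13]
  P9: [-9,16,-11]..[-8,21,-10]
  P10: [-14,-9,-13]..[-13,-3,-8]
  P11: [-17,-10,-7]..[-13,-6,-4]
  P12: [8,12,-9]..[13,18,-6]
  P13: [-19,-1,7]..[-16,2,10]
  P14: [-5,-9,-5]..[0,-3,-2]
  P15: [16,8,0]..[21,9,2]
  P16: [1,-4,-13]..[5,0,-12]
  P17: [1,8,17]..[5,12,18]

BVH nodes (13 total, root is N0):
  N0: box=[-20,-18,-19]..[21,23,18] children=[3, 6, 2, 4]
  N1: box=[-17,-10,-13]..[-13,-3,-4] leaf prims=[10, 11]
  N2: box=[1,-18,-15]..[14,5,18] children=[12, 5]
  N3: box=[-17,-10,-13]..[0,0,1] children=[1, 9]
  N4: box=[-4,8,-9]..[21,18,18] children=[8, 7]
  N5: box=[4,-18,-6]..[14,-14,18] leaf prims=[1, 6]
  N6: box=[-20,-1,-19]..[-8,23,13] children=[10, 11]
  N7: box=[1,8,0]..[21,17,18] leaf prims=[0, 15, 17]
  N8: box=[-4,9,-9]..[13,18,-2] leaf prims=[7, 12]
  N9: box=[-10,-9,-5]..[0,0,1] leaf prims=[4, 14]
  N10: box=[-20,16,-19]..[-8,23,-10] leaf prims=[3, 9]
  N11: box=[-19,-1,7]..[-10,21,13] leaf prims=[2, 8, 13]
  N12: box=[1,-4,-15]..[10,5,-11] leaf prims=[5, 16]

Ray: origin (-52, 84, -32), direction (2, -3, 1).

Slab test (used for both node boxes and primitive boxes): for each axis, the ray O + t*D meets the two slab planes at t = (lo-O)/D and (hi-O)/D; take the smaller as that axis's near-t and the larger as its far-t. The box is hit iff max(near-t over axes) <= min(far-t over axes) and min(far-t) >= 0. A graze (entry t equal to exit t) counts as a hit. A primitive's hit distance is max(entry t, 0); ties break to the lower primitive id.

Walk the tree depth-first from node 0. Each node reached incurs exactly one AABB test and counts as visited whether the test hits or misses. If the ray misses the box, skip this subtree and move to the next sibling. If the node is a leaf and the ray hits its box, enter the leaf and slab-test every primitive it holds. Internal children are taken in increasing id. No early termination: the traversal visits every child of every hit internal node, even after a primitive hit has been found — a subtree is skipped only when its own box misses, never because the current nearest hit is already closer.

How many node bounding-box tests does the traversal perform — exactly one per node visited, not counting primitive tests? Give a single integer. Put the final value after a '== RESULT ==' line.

Traverse from the root:
N0 x:[16,73/2] y:[61/3,34] z:[13,50] -> hit [61/3,34], descend [2, 3, 4, 6]
  N2 x:[53/2,33] y:[79/3,34] z:[17,50] -> hit [53/2,33], descend [5, 12]
    N5 x:[28,33] y:[98/3,34] z:[26,50] -> hit [98/3,33] leaf, test {P1(miss), P6(miss)}
    N12 x:[53/2,31] y:[79/3,88/3] z:[17,21] -> miss, prune
  N3 x:[35/2,26] y:[28,94/3] z:[19,33] -> miss, prune
  N4 x:[24,73/2] y:[22,76/3] z:[23,50] -> hit [24,76/3], descend [7, 8]
    N7 x:[53/2,73/2] y:[67/3,76/3] z:[32,50] -> miss, prune
    N8 x:[24,65/2] y:[22,25] z:[23,30] -> hit [24,25] leaf, test {P7@t=74/3, P12(miss)}
  N6 x:[16,22] y:[61/3,85/3] z:[13,45] -> hit [61/3,22], descend [10, 11]
    N10 x:[16,22] y:[61/3,68/3] z:[13,22] -> hit [61/3,22] leaf, test {P3(miss), P9@t=43/2}
    N11 x:[33/2,21] y:[21,85/3] z:[39,45] -> miss, prune

Visited [0, 2, 5, 12, 3, 4, 7, 8, 6, 10, 11]. Tests: 11 box, 3 leaf. Nearest: P9.

== RESULT ==
11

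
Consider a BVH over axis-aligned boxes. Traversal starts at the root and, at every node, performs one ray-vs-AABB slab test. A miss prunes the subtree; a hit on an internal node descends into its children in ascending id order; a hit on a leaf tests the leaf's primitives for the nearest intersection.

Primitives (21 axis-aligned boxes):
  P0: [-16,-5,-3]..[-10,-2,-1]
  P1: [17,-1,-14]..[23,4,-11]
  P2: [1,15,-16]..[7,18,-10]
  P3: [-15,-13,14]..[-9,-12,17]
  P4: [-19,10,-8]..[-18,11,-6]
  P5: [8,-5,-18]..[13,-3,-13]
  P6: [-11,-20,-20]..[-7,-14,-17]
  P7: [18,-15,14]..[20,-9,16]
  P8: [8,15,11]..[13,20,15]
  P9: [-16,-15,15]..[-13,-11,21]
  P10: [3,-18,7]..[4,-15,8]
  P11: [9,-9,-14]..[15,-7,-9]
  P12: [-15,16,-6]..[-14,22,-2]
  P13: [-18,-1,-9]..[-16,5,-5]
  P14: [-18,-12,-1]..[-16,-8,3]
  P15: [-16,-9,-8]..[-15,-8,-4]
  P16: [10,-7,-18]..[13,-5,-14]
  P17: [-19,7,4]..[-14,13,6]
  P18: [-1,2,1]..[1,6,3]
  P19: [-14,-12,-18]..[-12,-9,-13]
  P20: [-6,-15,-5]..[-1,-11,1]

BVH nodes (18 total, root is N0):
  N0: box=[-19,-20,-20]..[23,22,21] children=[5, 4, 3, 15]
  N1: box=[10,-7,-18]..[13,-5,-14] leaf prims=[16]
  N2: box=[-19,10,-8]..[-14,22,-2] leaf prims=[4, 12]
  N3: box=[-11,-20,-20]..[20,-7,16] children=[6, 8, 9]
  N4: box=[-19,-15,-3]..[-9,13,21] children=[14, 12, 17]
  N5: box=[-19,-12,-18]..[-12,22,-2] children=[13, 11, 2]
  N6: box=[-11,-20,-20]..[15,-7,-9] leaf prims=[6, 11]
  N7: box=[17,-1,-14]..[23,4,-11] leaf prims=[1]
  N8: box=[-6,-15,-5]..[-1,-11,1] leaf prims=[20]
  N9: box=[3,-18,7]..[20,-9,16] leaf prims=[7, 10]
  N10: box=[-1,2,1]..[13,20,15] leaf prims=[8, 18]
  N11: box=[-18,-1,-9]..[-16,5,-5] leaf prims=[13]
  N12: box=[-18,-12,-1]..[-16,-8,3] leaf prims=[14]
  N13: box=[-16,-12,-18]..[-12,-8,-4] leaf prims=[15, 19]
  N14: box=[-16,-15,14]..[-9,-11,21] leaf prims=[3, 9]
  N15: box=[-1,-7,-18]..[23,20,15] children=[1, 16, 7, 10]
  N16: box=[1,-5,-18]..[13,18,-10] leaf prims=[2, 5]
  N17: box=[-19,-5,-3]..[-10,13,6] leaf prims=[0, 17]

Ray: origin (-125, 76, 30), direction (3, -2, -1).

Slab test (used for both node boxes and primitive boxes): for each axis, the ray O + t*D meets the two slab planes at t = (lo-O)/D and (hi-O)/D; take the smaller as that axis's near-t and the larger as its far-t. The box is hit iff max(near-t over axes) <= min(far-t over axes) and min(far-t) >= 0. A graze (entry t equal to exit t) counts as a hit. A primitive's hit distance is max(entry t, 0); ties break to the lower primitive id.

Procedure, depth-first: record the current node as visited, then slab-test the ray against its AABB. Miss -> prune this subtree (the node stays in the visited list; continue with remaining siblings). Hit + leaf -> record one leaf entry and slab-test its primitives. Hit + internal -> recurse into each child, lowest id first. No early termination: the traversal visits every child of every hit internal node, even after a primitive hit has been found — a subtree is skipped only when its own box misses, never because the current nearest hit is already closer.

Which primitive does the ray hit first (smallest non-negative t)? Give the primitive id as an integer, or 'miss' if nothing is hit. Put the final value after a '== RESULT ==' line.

Walk:
N0 x:[106/3,148/3] y:[27,48] z:[9,50] -> hit [106/3,48], descend [3, 4, 5, 15]
  N3 x:[38,145/3] y:[83/2,48] z:[14,50] -> hit [83/2,48], descend [6, 8, 9]
    N6 x:[38,140/3] y:[83/2,48] z:[39,50] -> hit [83/2,140/3] leaf, test {P6(miss), P11(miss)}
    N8 x:[119/3,124/3] y:[87/2,91/2] z:[29,35] -> miss, prune
    N9 x:[128/3,145/3] y:[85/2,47] z:[14,23] -> miss, prune
  N4 x:[106/3,116/3] y:[63/2,91/2] z:[9,33] -> miss, prune
  N5 x:[106/3,113/3] y:[27,44] z:[32,48] -> hit [106/3,113/3], descend [2, 11, 13]
    N2 x:[106/3,37] y:[27,33] z:[32,38] -> miss, prune
    N11 x:[107/3,109/3] y:[71/2,77/2] z:[35,39] -> hit [107/3,109/3] leaf, test {P13@t=107/3}
    N13 x:[109/3,113/3] y:[42,44] z:[34,48] -> miss, prune
  N15 x:[124/3,148/3] y:[28,83/2] z:[15,48] -> hit [124/3,83/2], descend [1, 7, 10, 16]
    N1 x:[45,46] y:[81/2,83/2] z:[44,48] -> miss, prune
    N7 x:[142/3,148/3] y:[36,77/2] z:[41,44] -> miss, prune
    N10 x:[124/3,46] y:[28,37] z:[15,29] -> miss, prune
    N16 x:[42,46] y:[29,81/2] z:[40,48] -> miss, prune

Summary -> nodes [0, 3, 6, 8, 9, 4, 5, 2, 11, 13, 15, 1, 7, 10, 16]; box-tests=15; leaf-entries=2; first=P13

== RESULT ==
13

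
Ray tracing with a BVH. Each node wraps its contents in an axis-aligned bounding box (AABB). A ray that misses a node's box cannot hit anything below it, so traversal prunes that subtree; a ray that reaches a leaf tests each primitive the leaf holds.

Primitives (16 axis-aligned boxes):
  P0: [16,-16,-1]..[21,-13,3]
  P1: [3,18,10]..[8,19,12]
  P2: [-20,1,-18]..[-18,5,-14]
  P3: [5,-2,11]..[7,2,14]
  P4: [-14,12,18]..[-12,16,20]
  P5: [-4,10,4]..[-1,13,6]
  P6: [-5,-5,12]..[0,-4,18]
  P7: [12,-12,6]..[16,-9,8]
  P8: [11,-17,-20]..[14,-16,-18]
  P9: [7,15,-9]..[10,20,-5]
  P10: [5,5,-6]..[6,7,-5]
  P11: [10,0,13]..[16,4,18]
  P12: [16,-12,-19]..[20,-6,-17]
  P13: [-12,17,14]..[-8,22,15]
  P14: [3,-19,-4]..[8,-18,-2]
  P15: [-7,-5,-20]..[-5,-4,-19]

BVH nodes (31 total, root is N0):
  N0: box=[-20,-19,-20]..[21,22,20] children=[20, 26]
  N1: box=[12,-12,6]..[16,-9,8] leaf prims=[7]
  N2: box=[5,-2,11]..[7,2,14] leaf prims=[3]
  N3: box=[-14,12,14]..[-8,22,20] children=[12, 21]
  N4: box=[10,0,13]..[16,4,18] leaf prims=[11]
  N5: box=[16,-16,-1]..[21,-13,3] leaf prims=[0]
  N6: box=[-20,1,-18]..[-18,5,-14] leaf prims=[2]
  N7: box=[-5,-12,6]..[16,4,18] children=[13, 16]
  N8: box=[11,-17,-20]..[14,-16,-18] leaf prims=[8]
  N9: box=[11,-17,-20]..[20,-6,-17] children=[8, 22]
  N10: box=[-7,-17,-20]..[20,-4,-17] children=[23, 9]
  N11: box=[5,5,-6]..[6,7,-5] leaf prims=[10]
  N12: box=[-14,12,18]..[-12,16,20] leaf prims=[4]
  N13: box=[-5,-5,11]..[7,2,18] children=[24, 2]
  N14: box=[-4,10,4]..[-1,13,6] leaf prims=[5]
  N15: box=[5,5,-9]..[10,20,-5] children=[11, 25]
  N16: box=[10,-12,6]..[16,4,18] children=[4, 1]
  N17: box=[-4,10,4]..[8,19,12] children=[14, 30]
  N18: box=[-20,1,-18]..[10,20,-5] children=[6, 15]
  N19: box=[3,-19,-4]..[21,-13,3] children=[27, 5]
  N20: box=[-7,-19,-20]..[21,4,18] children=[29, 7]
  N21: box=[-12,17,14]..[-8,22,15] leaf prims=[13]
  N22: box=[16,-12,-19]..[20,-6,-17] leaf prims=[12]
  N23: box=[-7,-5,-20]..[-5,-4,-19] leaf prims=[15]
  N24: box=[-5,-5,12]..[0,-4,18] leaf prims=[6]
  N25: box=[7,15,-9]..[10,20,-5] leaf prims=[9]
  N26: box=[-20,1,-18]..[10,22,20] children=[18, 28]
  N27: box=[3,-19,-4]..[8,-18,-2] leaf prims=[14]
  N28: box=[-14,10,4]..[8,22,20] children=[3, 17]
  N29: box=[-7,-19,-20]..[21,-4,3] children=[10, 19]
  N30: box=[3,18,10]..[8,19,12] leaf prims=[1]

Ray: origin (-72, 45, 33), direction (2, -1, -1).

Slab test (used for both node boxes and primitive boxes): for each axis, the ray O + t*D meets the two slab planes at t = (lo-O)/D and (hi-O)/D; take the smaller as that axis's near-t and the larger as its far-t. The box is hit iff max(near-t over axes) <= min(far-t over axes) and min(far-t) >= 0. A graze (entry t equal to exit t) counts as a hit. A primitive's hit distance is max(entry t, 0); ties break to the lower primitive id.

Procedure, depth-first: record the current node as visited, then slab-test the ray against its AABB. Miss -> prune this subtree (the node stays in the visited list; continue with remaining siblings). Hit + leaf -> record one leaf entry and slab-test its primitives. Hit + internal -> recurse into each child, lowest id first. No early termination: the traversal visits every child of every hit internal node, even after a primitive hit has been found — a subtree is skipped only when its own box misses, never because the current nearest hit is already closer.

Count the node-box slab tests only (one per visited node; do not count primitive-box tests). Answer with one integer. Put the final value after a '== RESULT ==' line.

Trace the traversal:
N0 x:[26,93/2] y:[23,64] z:[13,53] -> hit [26,93/2], descend [20, 26]
  N20 x:[65/2,93/2] y:[41,64] z:[15,53] -> hit [41,93/2], descend [7, 29]
    N7 x:[67/2,44] y:[41,57] z:[15,27] -> miss, prune
    N29 x:[65/2,93/2] y:[49,64] z:[30,53] -> miss, prune
  N26 x:[26,41] y:[23,44] z:[13,51] -> hit [26,41], descend [18, 28]
    N18 x:[26,41] y:[25,44] z:[38,51] -> hit [38,41], descend [6, 15]
      N6 x:[26,27] y:[40,44] z:[47,51] -> miss, prune
      N15 x:[77/2,41] y:[25,40] z:[38,42] -> hit [77/2,40], descend [11, 25]
        N11 x:[77/2,39] y:[38,40] z:[38,39] -> hit [77/2,39] leaf, test {P10@t=77/2}
        N25 x:[79/2,41] y:[25,30] z:[38,42] -> miss, prune
    N28 x:[29,40] y:[23,35] z:[13,29] -> hit [29,29], descend [3, 17]
      N3 x:[29,32] y:[23,33] z:[13,19] -> miss, prune
      N17 x:[34,40] y:[26,35] z:[21,29] -> miss, prune

order=[0, 20, 7, 29, 26, 18, 6, 15, 11, 25, 28, 3, 17]  |boxes|=13  |leaves|=1  hit=P10

== RESULT ==
13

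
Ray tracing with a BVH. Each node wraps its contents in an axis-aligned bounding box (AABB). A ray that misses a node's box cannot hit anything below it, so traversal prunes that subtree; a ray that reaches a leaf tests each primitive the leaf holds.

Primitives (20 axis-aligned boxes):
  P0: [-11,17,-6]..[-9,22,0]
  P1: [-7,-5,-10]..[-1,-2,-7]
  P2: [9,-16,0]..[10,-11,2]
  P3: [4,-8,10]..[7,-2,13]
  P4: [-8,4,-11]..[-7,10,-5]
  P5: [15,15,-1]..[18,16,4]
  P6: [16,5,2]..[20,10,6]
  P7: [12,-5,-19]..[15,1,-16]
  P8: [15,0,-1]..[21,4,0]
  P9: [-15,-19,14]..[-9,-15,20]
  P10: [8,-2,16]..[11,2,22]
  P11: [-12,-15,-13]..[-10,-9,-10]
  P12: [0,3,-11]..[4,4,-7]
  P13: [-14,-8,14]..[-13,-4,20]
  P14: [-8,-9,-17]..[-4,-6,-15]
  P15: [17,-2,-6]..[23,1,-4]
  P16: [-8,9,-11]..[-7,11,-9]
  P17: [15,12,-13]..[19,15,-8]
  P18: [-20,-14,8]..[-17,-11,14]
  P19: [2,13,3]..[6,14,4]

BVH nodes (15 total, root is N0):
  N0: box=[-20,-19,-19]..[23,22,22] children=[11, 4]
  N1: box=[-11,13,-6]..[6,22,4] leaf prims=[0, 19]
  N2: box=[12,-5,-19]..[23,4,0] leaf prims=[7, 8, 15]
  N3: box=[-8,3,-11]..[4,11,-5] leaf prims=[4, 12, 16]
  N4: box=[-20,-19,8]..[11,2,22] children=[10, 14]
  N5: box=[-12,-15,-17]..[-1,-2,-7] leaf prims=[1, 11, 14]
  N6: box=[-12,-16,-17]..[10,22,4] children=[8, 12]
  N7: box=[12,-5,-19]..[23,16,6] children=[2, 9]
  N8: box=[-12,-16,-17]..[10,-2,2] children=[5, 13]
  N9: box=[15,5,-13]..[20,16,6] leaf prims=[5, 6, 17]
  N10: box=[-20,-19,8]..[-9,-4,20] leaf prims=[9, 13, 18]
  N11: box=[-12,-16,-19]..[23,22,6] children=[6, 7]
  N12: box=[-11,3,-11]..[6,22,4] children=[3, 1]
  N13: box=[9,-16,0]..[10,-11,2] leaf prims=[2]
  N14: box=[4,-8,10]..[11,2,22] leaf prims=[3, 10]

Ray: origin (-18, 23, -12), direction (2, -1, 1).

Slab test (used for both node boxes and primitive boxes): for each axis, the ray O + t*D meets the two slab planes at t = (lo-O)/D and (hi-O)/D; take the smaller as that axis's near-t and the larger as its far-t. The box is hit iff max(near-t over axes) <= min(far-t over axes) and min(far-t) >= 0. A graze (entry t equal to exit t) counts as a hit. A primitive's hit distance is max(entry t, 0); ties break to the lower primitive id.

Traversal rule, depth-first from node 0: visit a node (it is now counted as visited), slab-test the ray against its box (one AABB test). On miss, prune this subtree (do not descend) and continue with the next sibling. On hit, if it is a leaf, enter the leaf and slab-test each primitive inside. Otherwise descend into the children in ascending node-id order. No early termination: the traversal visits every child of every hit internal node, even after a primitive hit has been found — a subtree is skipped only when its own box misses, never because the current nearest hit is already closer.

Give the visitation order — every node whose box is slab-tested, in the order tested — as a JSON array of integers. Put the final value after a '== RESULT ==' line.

Trace the traversal:
N0 x:[-1,41/2] y:[1,42] z:[-7,34] -> hit [1,41/2], descend [4, 11]
  N4 x:[-1,29/2] y:[21,42] z:[20,34] -> miss, prune
  N11 x:[3,41/2] y:[1,39] z:[-7,18] -> hit [3,18], descend [6, 7]
    N6 x:[3,14] y:[1,39] z:[-5,16] -> hit [3,14], descend [8, 12]
      N8 x:[3,14] y:[25,39] z:[-5,14] -> miss, prune
      N12 x:[7/2,12] y:[1,20] z:[1,16] -> hit [7/2,12], descend [1, 3]
        N1 x:[7/2,12] y:[1,10] z:[6,16] -> hit [6,10] leaf, test {P0(miss), P19(miss)}
        N3 x:[5,11] y:[12,20] z:[1,7] -> miss, prune
    N7 x:[15,41/2] y:[7,28] z:[-7,18] -> hit [15,18], descend [2, 9]
      N2 x:[15,41/2] y:[19,28] z:[-7,12] -> miss, prune
      N9 x:[33/2,19] y:[7,18] z:[-1,18] -> hit [33/2,18] leaf, test {P5(miss), P6@t=17, P17(miss)}

order=[0, 4, 11, 6, 8, 12, 1, 3, 7, 2, 9]  |boxes|=11  |leaves|=2  hit=P6

== RESULT ==
[0, 4, 11, 6, 8, 12, 1, 3, 7, 2, 9]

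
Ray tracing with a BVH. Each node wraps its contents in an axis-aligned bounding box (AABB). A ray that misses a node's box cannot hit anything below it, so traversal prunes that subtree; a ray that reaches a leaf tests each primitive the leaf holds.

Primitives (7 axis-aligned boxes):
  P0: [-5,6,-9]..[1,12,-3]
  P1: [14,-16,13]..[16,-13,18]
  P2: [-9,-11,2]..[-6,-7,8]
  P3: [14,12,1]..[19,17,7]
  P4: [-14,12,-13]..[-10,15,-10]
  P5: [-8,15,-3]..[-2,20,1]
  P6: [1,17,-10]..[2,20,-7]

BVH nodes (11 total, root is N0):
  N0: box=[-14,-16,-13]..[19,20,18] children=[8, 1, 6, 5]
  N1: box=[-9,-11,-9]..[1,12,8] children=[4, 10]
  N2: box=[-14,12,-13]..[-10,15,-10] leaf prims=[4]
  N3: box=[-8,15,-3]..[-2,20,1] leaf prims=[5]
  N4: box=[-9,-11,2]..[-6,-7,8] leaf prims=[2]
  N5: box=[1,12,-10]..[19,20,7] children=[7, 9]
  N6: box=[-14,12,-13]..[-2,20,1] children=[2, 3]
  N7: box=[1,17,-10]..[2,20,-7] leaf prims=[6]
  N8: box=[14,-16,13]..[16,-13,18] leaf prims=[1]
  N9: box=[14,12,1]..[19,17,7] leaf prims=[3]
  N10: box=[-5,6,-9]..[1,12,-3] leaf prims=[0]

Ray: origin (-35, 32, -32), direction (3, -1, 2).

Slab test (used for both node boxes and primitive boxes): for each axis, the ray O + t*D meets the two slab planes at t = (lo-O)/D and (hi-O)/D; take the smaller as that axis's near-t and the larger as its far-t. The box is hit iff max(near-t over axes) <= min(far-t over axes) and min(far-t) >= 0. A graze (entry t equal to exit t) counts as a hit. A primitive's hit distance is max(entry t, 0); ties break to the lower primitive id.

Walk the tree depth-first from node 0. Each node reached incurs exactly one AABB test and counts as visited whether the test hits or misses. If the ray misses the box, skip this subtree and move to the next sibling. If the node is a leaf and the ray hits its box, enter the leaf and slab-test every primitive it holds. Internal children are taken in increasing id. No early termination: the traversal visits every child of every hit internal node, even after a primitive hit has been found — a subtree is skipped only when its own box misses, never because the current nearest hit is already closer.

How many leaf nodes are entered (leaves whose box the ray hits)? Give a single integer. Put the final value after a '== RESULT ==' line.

Trace the traversal:
N0 x:[7,18] y:[12,48] z:[19/2,25] -> hit [12,18], descend [1, 5, 6, 8]
  N1 x:[26/3,12] y:[20,43] z:[23/2,20] -> miss, prune
  N5 x:[12,18] y:[12,20] z:[11,39/2] -> hit [12,18], descend [7, 9]
    N7 x:[12,37/3] y:[12,15] z:[11,25/2] -> hit [12,37/3] leaf, test {P6@t=12}
    N9 x:[49/3,18] y:[15,20] z:[33/2,39/2] -> hit [33/2,18] leaf, test {P3@t=33/2}
  N6 x:[7,11] y:[12,20] z:[19/2,33/2] -> miss, prune
  N8 x:[49/3,17] y:[45,48] z:[45/2,25] -> miss, prune

Visited [0, 1, 5, 7, 9, 6, 8]. Tests: 7 box, 2 leaf. Nearest: P6.

== RESULT ==
2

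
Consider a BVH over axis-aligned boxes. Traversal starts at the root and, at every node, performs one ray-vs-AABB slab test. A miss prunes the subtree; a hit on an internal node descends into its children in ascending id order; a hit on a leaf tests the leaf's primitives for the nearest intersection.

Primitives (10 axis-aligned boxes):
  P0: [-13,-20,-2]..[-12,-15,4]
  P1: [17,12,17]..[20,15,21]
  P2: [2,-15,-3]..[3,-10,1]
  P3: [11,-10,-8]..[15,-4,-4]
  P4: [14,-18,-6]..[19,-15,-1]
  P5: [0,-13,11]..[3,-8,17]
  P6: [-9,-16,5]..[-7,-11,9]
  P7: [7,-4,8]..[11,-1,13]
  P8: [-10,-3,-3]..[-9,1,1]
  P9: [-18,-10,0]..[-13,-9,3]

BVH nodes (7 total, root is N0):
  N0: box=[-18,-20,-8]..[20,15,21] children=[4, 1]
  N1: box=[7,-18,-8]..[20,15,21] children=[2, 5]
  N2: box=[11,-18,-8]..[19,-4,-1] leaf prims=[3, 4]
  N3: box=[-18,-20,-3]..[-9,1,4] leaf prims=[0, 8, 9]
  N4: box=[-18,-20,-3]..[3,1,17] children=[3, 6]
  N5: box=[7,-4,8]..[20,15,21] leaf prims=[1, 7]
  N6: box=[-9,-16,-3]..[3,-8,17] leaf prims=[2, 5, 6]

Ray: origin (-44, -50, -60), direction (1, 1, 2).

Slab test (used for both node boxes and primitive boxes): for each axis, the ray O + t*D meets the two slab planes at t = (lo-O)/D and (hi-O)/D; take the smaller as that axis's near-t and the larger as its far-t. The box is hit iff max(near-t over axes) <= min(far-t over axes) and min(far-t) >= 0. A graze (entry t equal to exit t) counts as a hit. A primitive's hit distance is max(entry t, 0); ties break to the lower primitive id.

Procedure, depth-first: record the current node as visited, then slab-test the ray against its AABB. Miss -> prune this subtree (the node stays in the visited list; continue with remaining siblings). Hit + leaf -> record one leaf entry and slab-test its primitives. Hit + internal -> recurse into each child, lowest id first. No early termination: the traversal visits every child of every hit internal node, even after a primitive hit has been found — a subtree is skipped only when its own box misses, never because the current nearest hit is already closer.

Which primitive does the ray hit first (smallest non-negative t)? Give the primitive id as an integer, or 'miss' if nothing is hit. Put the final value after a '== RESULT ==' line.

Trace the traversal:
N0 x:[26,64] y:[30,65] z:[26,81/2] -> hit [30,81/2], descend [1, 4]
  N1 x:[51,64] y:[32,65] z:[26,81/2] -> miss, prune
  N4 x:[26,47] y:[30,51] z:[57/2,77/2] -> hit [30,77/2], descend [3, 6]
    N3 x:[26,35] y:[30,51] z:[57/2,32] -> hit [30,32] leaf, test {P0@t=31, P8(miss), P9(miss)}
    N6 x:[35,47] y:[34,42] z:[57/2,77/2] -> hit [35,77/2] leaf, test {P2(miss), P5(miss), P6(miss)}

Visited [0, 1, 4, 3, 6]. Tests: 5 box, 2 leaf. Nearest: P0.

== RESULT ==
0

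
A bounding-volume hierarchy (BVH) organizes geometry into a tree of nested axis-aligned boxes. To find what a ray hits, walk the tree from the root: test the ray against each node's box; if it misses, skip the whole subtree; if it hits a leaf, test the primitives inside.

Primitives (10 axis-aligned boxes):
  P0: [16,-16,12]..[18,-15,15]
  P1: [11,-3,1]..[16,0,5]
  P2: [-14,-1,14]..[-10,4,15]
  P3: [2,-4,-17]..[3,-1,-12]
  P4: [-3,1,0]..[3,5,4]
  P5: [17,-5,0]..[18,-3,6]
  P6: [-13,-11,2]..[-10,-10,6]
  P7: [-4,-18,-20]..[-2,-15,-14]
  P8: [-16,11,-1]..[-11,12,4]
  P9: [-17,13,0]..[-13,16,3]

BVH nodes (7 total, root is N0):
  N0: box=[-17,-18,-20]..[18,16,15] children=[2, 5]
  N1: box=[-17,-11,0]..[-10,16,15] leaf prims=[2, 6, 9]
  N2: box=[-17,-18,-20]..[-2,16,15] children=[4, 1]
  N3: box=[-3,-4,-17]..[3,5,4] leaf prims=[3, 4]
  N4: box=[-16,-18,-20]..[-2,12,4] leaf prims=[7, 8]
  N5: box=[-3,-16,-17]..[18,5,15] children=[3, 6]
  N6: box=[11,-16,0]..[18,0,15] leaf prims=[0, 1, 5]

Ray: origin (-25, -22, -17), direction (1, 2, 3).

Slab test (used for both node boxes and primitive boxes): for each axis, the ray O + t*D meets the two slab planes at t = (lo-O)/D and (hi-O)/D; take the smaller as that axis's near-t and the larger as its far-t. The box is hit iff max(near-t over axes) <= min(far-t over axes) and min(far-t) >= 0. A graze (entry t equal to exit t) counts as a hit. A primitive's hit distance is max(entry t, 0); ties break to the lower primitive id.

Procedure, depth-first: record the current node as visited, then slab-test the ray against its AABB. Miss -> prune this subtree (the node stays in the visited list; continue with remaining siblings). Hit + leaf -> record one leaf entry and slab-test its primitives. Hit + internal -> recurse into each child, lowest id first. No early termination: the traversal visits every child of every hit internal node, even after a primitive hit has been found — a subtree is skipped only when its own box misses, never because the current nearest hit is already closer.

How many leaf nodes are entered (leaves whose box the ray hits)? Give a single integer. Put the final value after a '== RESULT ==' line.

Trace the traversal:
N0 x:[8,43] y:[2,19] z:[-1,32/3] -> hit [8,32/3], descend [2, 5]
  N2 x:[8,23] y:[2,19] z:[-1,32/3] -> hit [8,32/3], descend [1, 4]
    N1 x:[8,15] y:[11/2,19] z:[17/3,32/3] -> hit [8,32/3] leaf, test {P2(miss), P6(miss), P9(miss)}
    N4 x:[9,23] y:[2,17] z:[-1,7] -> miss, prune
  N5 x:[22,43] y:[3,27/2] z:[0,32/3] -> miss, prune

Summary -> nodes [0, 2, 1, 4, 5]; box-tests=5; leaf-entries=1; first=miss

== RESULT ==
1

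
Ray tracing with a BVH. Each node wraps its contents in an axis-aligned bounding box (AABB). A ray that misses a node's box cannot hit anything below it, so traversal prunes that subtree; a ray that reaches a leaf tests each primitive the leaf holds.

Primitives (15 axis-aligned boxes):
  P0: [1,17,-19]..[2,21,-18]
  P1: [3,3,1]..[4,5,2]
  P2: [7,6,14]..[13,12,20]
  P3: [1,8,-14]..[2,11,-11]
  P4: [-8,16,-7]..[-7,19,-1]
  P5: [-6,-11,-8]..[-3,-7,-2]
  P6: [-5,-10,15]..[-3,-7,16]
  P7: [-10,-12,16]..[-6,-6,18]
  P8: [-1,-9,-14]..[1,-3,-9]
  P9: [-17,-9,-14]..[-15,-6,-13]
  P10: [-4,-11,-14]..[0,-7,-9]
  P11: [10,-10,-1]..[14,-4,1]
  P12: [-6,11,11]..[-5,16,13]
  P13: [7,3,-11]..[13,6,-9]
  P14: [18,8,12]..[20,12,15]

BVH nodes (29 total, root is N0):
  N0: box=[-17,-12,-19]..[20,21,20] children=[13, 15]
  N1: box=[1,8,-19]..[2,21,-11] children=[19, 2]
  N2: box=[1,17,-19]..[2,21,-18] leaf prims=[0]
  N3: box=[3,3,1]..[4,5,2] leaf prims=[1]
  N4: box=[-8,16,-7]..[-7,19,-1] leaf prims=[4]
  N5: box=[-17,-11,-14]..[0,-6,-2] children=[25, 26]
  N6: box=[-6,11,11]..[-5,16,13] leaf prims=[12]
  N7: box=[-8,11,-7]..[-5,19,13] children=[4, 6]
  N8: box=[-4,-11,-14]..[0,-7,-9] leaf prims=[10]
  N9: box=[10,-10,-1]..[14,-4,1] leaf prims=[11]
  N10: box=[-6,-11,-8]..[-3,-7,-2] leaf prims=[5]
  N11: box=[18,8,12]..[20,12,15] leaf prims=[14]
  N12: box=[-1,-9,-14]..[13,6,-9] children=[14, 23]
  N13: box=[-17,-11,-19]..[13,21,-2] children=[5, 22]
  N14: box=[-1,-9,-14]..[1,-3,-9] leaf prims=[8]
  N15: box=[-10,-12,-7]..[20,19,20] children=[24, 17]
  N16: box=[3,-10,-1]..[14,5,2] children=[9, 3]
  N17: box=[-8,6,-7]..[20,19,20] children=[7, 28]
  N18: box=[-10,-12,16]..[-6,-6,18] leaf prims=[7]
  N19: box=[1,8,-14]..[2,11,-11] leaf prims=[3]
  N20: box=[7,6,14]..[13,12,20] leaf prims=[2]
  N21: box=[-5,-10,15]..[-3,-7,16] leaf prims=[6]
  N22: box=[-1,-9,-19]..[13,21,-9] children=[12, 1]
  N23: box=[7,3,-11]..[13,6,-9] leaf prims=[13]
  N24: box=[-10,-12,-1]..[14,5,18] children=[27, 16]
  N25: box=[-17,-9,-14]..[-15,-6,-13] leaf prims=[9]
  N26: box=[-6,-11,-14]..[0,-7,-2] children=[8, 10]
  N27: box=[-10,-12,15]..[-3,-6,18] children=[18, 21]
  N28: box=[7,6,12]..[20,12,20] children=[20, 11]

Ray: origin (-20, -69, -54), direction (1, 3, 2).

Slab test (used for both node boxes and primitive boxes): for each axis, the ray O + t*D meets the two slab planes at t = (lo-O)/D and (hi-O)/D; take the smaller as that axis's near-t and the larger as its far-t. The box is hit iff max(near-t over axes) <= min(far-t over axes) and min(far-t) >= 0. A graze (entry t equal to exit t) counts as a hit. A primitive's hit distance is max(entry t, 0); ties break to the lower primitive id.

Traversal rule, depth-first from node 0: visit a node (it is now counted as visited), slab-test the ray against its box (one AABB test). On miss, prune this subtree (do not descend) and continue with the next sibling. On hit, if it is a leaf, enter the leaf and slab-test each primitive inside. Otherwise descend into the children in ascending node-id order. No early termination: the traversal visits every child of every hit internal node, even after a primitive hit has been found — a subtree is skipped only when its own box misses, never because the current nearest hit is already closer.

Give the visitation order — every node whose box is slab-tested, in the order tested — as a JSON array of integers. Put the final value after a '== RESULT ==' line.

Trace the traversal:
N0 x:[3,40] y:[19,30] z:[35/2,37] -> hit [19,30], descend [13, 15]
  N13 x:[3,33] y:[58/3,30] z:[35/2,26] -> hit [58/3,26], descend [5, 22]
    N5 x:[3,20] y:[58/3,21] z:[20,26] -> hit [20,20], descend [25, 26]
      N25 x:[3,5] y:[20,21] z:[20,41/2] -> miss, prune
      N26 x:[14,20] y:[58/3,62/3] z:[20,26] -> hit [20,20], descend [8, 10]
        N8 x:[16,20] y:[58/3,62/3] z:[20,45/2] -> hit [20,20] leaf, test {P10@t=20}
        N10 x:[14,17] y:[58/3,62/3] z:[23,26] -> miss, prune
    N22 x:[19,33] y:[20,30] z:[35/2,45/2] -> hit [20,45/2], descend [1, 12]
      N1 x:[21,22] y:[77/3,30] z:[35/2,43/2] -> miss, prune
      N12 x:[19,33] y:[20,25] z:[20,45/2] -> hit [20,45/2], descend [14, 23]
        N14 x:[19,21] y:[20,22] z:[20,45/2] -> hit [20,21] leaf, test {P8@t=20}
        N23 x:[27,33] y:[24,25] z:[43/2,45/2] -> miss, prune
  N15 x:[10,40] y:[19,88/3] z:[47/2,37] -> hit [47/2,88/3], descend [17, 24]
    N17 x:[12,40] y:[25,88/3] z:[47/2,37] -> hit [25,88/3], descend [7, 28]
      N7 x:[12,15] y:[80/3,88/3] z:[47/2,67/2] -> miss, prune
      N28 x:[27,40] y:[25,27] z:[33,37] -> miss, prune
    N24 x:[10,34] y:[19,74/3] z:[53/2,36] -> miss, prune

Visited [0, 13, 5, 25, 26, 8, 10, 22, 1, 12, 14, 23, 15, 17, 7, 28, 24]. Tests: 17 box, 2 leaf. Nearest: P8.

== RESULT ==
[0, 13, 5, 25, 26, 8, 10, 22, 1, 12, 14, 23, 15, 17, 7, 28, 24]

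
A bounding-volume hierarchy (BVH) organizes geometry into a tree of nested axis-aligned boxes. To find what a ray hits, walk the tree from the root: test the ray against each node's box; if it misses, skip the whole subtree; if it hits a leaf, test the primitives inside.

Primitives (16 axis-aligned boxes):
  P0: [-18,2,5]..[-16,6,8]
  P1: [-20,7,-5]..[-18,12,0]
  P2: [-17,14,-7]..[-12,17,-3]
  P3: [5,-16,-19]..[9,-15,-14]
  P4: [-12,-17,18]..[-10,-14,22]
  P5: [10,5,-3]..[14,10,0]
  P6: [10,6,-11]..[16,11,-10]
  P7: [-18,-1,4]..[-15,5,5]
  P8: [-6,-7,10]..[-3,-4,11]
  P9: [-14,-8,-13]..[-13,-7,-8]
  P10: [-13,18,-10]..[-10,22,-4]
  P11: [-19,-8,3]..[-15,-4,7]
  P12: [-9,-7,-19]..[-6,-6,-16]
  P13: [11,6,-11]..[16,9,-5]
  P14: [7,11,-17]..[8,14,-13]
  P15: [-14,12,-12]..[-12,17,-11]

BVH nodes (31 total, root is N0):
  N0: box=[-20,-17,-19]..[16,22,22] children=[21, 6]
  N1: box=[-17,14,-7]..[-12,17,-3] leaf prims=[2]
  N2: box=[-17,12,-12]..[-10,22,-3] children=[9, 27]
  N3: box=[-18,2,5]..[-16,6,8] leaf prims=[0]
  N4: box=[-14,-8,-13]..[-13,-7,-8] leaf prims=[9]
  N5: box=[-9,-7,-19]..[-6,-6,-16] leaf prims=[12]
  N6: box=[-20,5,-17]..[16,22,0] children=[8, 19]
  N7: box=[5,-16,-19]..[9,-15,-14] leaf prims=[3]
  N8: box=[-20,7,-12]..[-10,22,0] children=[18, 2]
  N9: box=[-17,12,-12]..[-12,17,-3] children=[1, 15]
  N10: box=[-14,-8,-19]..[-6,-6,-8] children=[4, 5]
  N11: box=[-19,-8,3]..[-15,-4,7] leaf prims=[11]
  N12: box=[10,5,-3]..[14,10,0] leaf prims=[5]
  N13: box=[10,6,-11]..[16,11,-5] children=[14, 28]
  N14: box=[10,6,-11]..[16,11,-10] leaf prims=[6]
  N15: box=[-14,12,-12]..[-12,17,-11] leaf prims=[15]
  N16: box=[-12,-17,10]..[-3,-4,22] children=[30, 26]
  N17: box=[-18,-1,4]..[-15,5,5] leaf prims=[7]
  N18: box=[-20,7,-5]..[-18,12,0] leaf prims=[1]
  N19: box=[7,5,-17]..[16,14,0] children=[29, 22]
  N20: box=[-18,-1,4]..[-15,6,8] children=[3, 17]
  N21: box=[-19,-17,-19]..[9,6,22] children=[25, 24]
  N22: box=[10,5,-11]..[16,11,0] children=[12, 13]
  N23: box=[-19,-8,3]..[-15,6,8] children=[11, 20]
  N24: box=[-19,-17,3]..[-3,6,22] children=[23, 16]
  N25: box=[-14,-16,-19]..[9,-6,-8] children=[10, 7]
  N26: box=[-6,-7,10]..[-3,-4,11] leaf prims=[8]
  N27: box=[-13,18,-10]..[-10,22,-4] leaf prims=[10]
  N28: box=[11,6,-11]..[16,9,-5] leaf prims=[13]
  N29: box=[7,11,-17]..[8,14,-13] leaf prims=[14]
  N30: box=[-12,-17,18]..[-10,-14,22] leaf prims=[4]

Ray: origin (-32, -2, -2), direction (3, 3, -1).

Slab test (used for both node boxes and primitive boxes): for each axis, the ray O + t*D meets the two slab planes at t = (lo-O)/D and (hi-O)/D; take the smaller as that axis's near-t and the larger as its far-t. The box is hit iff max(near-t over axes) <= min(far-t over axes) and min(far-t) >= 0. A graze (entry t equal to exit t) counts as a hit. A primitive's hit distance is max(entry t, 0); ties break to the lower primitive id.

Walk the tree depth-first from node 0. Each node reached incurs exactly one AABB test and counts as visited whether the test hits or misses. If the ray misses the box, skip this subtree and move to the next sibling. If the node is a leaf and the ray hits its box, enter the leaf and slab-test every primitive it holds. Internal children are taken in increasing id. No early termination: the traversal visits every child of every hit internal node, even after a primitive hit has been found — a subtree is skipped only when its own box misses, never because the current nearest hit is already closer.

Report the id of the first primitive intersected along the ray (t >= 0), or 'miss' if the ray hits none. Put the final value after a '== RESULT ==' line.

Traverse from the root:
N0 x:[4,16] y:[-5,8] z:[-24,17] -> hit [4,8], descend [6, 21]
  N6 x:[4,16] y:[7/3,8] z:[-2,15] -> hit [4,8], descend [8, 19]
    N8 x:[4,22/3] y:[3,8] z:[-2,10] -> hit [4,22/3], descend [2, 18]
      N2 x:[5,22/3] y:[14/3,8] z:[1,10] -> hit [5,22/3], descend [9, 27]
        N9 x:[5,20/3] y:[14/3,19/3] z:[1,10] -> hit [5,19/3], descend [1, 15]
          N1 x:[5,20/3] y:[16/3,19/3] z:[1,5] -> miss, prune
          N15 x:[6,20/3] y:[14/3,19/3] z:[9,10] -> miss, prune
        N27 x:[19/3,22/3] y:[20/3,8] z:[2,8] -> hit [20/3,22/3] leaf, test {P10@t=20/3}
      N18 x:[4,14/3] y:[3,14/3] z:[-2,3] -> miss, prune
    N19 x:[13,16] y:[7/3,16/3] z:[-2,15] -> miss, prune
  N21 x:[13/3,41/3] y:[-5,8/3] z:[-24,17] -> miss, prune

Visited [0, 6, 8, 2, 9, 1, 15, 27, 18, 19, 21]. Tests: 11 box, 1 leaf. Nearest: P10.

== RESULT ==
10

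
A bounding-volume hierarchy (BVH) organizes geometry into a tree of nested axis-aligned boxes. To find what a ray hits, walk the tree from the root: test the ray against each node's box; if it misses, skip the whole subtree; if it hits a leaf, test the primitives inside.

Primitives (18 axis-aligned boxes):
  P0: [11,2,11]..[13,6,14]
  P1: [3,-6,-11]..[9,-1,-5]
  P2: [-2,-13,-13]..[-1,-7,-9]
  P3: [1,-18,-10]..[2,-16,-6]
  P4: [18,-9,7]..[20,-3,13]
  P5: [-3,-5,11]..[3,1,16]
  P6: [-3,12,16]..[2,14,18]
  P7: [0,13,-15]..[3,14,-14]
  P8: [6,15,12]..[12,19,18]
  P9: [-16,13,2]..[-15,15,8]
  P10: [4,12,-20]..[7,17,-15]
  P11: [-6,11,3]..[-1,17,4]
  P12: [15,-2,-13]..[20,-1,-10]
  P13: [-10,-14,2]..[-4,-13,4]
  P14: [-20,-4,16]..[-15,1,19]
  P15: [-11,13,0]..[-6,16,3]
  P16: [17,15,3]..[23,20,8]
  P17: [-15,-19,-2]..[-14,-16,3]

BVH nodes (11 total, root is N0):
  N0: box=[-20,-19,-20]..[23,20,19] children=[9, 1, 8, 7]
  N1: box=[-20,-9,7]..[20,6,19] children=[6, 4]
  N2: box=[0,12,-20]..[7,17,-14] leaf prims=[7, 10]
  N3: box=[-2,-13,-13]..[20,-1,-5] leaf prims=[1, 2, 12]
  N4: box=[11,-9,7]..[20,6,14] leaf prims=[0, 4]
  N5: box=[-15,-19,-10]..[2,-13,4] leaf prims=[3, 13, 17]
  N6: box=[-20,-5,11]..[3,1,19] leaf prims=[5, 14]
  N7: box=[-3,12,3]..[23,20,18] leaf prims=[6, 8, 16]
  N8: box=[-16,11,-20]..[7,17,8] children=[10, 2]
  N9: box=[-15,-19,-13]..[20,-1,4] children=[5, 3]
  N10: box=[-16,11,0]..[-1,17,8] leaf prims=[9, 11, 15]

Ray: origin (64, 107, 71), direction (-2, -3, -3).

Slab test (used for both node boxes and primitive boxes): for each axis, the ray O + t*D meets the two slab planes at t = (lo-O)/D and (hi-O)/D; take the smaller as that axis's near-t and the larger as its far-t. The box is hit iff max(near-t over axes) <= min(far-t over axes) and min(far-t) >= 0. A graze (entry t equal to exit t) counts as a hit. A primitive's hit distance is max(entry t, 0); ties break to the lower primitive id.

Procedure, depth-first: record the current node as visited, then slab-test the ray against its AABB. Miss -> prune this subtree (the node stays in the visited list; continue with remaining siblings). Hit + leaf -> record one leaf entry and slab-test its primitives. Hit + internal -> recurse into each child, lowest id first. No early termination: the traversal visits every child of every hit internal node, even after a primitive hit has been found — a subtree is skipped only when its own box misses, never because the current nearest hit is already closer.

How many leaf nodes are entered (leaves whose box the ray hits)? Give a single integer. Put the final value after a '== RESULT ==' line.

Trace the traversal:
N0 x:[41/2,42] y:[29,42] z:[52/3,91/3] -> hit [29,91/3], descend [1, 7, 8, 9]
  N1 x:[22,42] y:[101/3,116/3] z:[52/3,64/3] -> miss, prune
  N7 x:[41/2,67/2] y:[29,95/3] z:[53/3,68/3] -> miss, prune
  N8 x:[57/2,40] y:[30,32] z:[21,91/3] -> hit [30,91/3], descend [2, 10]
    N2 x:[57/2,32] y:[30,95/3] z:[85/3,91/3] -> hit [30,91/3] leaf, test {P7(miss), P10@t=30}
    N10 x:[65/2,40] y:[30,32] z:[21,71/3] -> miss, prune
  N9 x:[22,79/2] y:[36,42] z:[67/3,28] -> miss, prune

7 AABB tests over nodes [0, 1, 7, 8, 2, 10, 9]; 1 leaf entered; closest P10.

== RESULT ==
1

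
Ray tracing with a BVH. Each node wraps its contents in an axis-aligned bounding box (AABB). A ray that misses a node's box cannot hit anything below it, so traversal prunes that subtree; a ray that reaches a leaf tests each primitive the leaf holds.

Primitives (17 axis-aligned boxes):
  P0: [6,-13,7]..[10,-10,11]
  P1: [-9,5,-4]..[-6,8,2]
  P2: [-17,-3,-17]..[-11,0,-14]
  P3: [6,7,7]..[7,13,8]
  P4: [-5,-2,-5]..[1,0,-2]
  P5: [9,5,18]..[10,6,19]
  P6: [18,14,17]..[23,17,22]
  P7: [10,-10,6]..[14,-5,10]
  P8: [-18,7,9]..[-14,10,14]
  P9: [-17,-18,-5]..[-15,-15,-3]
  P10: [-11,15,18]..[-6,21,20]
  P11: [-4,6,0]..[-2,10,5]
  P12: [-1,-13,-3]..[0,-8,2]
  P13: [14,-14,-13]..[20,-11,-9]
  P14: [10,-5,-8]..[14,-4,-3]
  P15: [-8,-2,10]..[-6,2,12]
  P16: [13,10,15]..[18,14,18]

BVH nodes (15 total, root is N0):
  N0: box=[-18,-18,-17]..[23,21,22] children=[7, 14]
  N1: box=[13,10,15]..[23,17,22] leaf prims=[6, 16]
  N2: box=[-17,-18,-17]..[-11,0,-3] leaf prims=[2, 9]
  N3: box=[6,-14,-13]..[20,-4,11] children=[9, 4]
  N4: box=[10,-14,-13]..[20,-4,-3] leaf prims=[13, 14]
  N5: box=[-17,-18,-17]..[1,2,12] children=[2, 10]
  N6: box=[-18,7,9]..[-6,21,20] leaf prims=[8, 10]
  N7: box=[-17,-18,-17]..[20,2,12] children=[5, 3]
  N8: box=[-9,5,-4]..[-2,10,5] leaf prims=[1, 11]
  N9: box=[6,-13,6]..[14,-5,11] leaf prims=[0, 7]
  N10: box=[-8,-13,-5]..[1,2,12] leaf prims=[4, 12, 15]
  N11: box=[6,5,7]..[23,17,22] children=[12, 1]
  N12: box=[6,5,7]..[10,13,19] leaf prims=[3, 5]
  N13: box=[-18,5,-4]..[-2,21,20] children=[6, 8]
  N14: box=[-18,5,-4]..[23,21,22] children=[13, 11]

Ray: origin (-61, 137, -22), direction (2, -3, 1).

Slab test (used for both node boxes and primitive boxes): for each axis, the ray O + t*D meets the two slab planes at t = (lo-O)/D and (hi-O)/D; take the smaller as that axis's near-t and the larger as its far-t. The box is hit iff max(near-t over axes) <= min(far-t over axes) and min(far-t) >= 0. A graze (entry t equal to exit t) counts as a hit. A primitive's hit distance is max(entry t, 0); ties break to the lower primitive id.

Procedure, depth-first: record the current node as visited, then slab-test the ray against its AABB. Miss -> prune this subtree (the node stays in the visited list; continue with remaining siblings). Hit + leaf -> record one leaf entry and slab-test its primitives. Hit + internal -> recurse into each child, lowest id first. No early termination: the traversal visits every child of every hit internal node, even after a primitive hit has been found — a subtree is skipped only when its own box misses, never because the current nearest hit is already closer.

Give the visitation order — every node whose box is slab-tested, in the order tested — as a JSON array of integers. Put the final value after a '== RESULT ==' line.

Traverse from the root:
N0 x:[43/2,42] y:[116/3,155/3] z:[5,44] -> hit [116/3,42], descend [7, 14]
  N7 x:[22,81/2] y:[45,155/3] z:[5,34] -> miss, prune
  N14 x:[43/2,42] y:[116/3,44] z:[18,44] -> hit [116/3,42], descend [11, 13]
    N11 x:[67/2,42] y:[40,44] z:[29,44] -> hit [40,42], descend [1, 12]
      N1 x:[37,42] y:[40,127/3] z:[37,44] -> hit [40,42] leaf, test {P6@t=40, P16(miss)}
      N12 x:[67/2,71/2] y:[124/3,44] z:[29,41] -> miss, prune
    N13 x:[43/2,59/2] y:[116/3,44] z:[18,42] -> miss, prune

Visited [0, 7, 14, 11, 1, 12, 13]. Tests: 7 box, 1 leaf. Nearest: P6.

== RESULT ==
[0, 7, 14, 11, 1, 12, 13]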